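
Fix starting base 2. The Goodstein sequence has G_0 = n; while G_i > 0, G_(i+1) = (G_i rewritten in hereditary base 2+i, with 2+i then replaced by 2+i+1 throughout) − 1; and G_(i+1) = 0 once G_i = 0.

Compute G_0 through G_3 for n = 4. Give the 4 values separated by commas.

G_0=4  [base 2] 2^2  →[2↦3]→  3^3 = 27  −1 ⇒ G_1=26
G_1=26  [base 3] 2·3^2 + 2·3 + 2  →[3↦4]→  2·4^2 + 2·4 + 2 = 42  −1 ⇒ G_2=41
G_2=41  [base 4] 2·4^2 + 2·4 + 1  →[4↦5]→  2·5^2 + 2·5 + 1 = 61  −1 ⇒ G_3=60

4, 26, 41, 60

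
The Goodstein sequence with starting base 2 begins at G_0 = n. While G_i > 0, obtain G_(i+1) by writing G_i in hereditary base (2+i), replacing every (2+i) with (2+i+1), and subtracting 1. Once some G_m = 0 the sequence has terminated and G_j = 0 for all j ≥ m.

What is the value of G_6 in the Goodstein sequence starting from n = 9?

[0] 9 ≡ 2^(2 + 1) + 1 (base 2). Lift 3: 82. −1: 81.
[1] 81 ≡ 3^(3 + 1) (base 3). Lift 4: 1024. −1: 1023.
[2] 1023 ≡ 3·4^4 + 3·4^3 + 3·4^2 + 3·4 + 3 (base 4). Lift 5: 9843. −1: 9842.
[3] 9842 ≡ 3·5^5 + 3·5^3 + 3·5^2 + 3·5 + 2 (base 5). Lift 6: 140744. −1: 140743.
[4] 140743 ≡ 3·6^6 + 3·6^3 + 3·6^2 + 3·6 + 1 (base 6). Lift 7: 2471827. −1: 2471826.
[5] 2471826 ≡ 3·7^7 + 3·7^3 + 3·7^2 + 3·7 (base 7). Lift 8: 50333400. −1: 50333399.
[6] 50333399 ≡ 3·8^8 + 3·8^3 + 3·8^2 + 2·8 + 7 (base 8). Lift 9: 1162263922. −1: 1162263921.

50333399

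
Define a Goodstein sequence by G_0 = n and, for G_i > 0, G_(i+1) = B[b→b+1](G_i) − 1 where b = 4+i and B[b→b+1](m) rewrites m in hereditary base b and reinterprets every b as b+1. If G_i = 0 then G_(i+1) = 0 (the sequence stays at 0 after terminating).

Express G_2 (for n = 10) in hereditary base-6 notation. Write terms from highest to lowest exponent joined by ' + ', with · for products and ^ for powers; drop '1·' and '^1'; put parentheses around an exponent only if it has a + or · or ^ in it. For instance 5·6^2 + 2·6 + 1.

2·6

G_0=10  [base 4] 2·4 + 2  →[4↦5]→  2·5 + 2 = 12  −1 ⇒ G_1=11
G_1=11  [base 5] 2·5 + 1  →[5↦6]→  2·6 + 1 = 13  −1 ⇒ G_2=12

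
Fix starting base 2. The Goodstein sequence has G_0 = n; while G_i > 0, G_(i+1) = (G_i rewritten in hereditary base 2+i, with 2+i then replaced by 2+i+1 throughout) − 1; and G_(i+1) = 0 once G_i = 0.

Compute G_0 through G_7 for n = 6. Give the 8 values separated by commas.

step 0: 6 = 2^2 + 2; sub 3 for 2: 3^3 + 3; = 30; G_1 = 30−1 = 29
step 1: 29 = 3^3 + 2; sub 4 for 3: 4^4 + 2; = 258; G_2 = 258−1 = 257
step 2: 257 = 4^4 + 1; sub 5 for 4: 5^5 + 1; = 3126; G_3 = 3126−1 = 3125
step 3: 3125 = 5^5; sub 6 for 5: 6^6; = 46656; G_4 = 46656−1 = 46655
step 4: 46655 = 5·6^5 + 5·6^4 + 5·6^3 + 5·6^2 + 5·6 + 5; sub 7 for 6: 5·7^5 + 5·7^4 + 5·7^3 + 5·7^2 + 5·7 + 5; = 98040; G_5 = 98040−1 = 98039
step 5: 98039 = 5·7^5 + 5·7^4 + 5·7^3 + 5·7^2 + 5·7 + 4; sub 8 for 7: 5·8^5 + 5·8^4 + 5·8^3 + 5·8^2 + 5·8 + 4; = 187244; G_6 = 187244−1 = 187243
step 6: 187243 = 5·8^5 + 5·8^4 + 5·8^3 + 5·8^2 + 5·8 + 3; sub 9 for 8: 5·9^5 + 5·9^4 + 5·9^3 + 5·9^2 + 5·9 + 3; = 332148; G_7 = 332148−1 = 332147

6, 29, 257, 3125, 46655, 98039, 187243, 332147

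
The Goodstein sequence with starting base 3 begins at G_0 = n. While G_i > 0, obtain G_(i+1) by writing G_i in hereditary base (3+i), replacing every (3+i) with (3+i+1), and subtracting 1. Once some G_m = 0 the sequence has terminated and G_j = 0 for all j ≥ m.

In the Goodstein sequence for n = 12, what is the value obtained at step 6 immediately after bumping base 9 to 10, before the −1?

(0) 12|_3 = 3^2 + 3 ↦ 4^2 + 4|_4 = 20 ⇒ 19
(1) 19|_4 = 4^2 + 3 ↦ 5^2 + 3|_5 = 28 ⇒ 27
(2) 27|_5 = 5^2 + 2 ↦ 6^2 + 2|_6 = 38 ⇒ 37
(3) 37|_6 = 6^2 + 1 ↦ 7^2 + 1|_7 = 50 ⇒ 49
(4) 49|_7 = 7^2 ↦ 8^2|_8 = 64 ⇒ 63
(5) 63|_8 = 7·8 + 7 ↦ 7·9 + 7|_9 = 70 ⇒ 69

76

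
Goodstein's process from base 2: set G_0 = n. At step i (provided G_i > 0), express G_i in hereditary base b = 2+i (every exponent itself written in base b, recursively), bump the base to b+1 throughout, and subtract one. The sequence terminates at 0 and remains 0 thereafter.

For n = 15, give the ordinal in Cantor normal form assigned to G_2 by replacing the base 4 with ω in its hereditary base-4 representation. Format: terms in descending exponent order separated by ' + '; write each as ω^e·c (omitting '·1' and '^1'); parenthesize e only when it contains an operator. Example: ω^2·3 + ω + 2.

(0) 15|_2 = 2^(2 + 1) + 2^2 + 2 + 1 ↦ 3^(3 + 1) + 3^3 + 3 + 1|_3 = 112 ⇒ 111
(1) 111|_3 = 3^(3 + 1) + 3^3 + 3 ↦ 4^(4 + 1) + 4^4 + 4|_4 = 1284 ⇒ 1283
(2) 1283|_4 = 4^(4 + 1) + 4^4 + 3 ↦ 5^(5 + 1) + 5^5 + 3|_5 = 18753 ⇒ 18752

ω^(ω + 1) + ω^ω + 3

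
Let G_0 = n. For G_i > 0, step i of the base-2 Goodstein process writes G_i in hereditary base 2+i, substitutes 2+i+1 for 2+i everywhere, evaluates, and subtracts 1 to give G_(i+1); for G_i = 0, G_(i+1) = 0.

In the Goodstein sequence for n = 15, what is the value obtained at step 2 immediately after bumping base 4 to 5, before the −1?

[0] 15 ≡ 2^(2 + 1) + 2^2 + 2 + 1 (base 2). Lift 3: 112. −1: 111.
[1] 111 ≡ 3^(3 + 1) + 3^3 + 3 (base 3). Lift 4: 1284. −1: 1283.
[2] 1283 ≡ 4^(4 + 1) + 4^4 + 3 (base 4). Lift 5: 18753. −1: 18752.

18753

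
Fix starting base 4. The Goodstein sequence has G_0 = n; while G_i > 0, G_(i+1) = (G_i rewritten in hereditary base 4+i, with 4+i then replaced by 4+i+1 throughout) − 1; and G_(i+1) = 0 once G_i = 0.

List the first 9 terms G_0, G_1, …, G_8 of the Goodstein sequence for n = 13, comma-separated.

base 4: 13 = 3·4 + 1; at 5: 3·5 + 1 = 16; next = 15
base 5: 15 = 3·5; at 6: 3·6 = 18; next = 17
base 6: 17 = 2·6 + 5; at 7: 2·7 + 5 = 19; next = 18
base 7: 18 = 2·7 + 4; at 8: 2·8 + 4 = 20; next = 19
base 8: 19 = 2·8 + 3; at 9: 2·9 + 3 = 21; next = 20
base 9: 20 = 2·9 + 2; at 10: 2·10 + 2 = 22; next = 21
base 10: 21 = 2·10 + 1; at 11: 2·11 + 1 = 23; next = 22
base 11: 22 = 2·11; at 12: 2·12 = 24; next = 23

13, 15, 17, 18, 19, 20, 21, 22, 23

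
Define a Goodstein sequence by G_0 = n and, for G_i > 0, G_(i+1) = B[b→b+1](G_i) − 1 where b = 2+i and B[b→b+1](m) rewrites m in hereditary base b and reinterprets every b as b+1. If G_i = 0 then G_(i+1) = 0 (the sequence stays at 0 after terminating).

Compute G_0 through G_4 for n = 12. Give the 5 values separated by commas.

[0] 12 ≡ 2^(2 + 1) + 2^2 (base 2). Lift 3: 108. −1: 107.
[1] 107 ≡ 3^(3 + 1) + 2·3^2 + 2·3 + 2 (base 3). Lift 4: 1066. −1: 1065.
[2] 1065 ≡ 4^(4 + 1) + 2·4^2 + 2·4 + 1 (base 4). Lift 5: 15686. −1: 15685.
[3] 15685 ≡ 5^(5 + 1) + 2·5^2 + 2·5 (base 5). Lift 6: 280020. −1: 280019.

12, 107, 1065, 15685, 280019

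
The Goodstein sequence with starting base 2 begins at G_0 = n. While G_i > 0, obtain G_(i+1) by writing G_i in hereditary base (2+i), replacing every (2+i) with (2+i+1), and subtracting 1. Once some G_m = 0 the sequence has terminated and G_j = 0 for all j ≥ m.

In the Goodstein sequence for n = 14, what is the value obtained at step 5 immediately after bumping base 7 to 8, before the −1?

base 2: 14 = 2^(2 + 1) + 2^2 + 2; at 3: 3^(3 + 1) + 3^3 + 3 = 111; next = 110
base 3: 110 = 3^(3 + 1) + 3^3 + 2; at 4: 4^(4 + 1) + 4^4 + 2 = 1282; next = 1281
base 4: 1281 = 4^(4 + 1) + 4^4 + 1; at 5: 5^(5 + 1) + 5^5 + 1 = 18751; next = 18750
base 5: 18750 = 5^(5 + 1) + 5^5; at 6: 6^(6 + 1) + 6^6 = 326592; next = 326591
base 6: 326591 = 6^(6 + 1) + 5·6^5 + 5·6^4 + 5·6^3 + 5·6^2 + 5·6 + 5; at 7: 7^(7 + 1) + 5·7^5 + 5·7^4 + 5·7^3 + 5·7^2 + 5·7 + 5 = 5862841; next = 5862840
base 7: 5862840 = 7^(7 + 1) + 5·7^5 + 5·7^4 + 5·7^3 + 5·7^2 + 5·7 + 4; at 8: 8^(8 + 1) + 5·8^5 + 5·8^4 + 5·8^3 + 5·8^2 + 5·8 + 4 = 134404972; next = 134404971

134404972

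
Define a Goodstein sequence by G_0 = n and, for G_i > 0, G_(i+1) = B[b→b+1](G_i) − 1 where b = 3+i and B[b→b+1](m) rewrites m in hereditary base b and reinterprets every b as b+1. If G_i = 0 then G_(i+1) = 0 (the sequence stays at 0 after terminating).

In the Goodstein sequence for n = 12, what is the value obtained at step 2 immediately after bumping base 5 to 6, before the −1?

38

(0) 12|_3 = 3^2 + 3 ↦ 4^2 + 4|_4 = 20 ⇒ 19
(1) 19|_4 = 4^2 + 3 ↦ 5^2 + 3|_5 = 28 ⇒ 27
(2) 27|_5 = 5^2 + 2 ↦ 6^2 + 2|_6 = 38 ⇒ 37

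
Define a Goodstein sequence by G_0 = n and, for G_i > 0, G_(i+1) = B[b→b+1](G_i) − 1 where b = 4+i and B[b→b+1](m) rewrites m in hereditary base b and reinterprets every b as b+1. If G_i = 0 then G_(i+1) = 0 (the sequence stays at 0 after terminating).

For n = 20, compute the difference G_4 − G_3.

14

base 4: 20 = 4^2 + 4; at 5: 5^2 + 5 = 30; next = 29
base 5: 29 = 5^2 + 4; at 6: 6^2 + 4 = 40; next = 39
base 6: 39 = 6^2 + 3; at 7: 7^2 + 3 = 52; next = 51
base 7: 51 = 7^2 + 2; at 8: 8^2 + 2 = 66; next = 65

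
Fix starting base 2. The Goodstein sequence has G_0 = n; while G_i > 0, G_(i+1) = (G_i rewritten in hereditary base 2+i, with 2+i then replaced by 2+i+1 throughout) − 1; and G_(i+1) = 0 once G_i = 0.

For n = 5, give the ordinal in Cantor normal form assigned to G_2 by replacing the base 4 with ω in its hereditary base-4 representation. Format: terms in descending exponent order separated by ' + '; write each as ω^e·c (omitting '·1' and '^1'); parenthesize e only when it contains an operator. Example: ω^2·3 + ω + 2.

ω^3·3 + ω^2·3 + ω·3 + 3

base 2: 5 = 2^2 + 1; at 3: 3^3 + 1 = 28; next = 27
base 3: 27 = 3^3; at 4: 4^4 = 256; next = 255
base 4: 255 = 3·4^3 + 3·4^2 + 3·4 + 3; at 5: 3·5^3 + 3·5^2 + 3·5 + 3 = 468; next = 467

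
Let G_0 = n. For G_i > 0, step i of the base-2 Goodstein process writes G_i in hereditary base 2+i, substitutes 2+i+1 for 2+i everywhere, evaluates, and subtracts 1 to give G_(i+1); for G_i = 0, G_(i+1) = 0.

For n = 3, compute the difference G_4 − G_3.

3 —HB2→ 2 + 1 —bump→ 3 + 1 = 4 —(−1)→ 3
3 —HB3→ 3 —bump→ 4 = 4 —(−1)→ 3
3 —HB4→ 3 —bump→ 3 = 3 —(−1)→ 2
2 —HB5→ 2 —bump→ 2 = 2 —(−1)→ 1

-1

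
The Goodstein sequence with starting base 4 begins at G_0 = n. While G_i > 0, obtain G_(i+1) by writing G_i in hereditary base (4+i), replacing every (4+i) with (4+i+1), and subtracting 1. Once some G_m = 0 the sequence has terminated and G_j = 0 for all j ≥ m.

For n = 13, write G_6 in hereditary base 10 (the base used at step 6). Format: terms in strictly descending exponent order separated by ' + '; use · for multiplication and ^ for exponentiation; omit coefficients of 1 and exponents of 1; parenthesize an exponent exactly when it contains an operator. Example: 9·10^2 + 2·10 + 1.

base 4: 13 = 3·4 + 1; at 5: 3·5 + 1 = 16; next = 15
base 5: 15 = 3·5; at 6: 3·6 = 18; next = 17
base 6: 17 = 2·6 + 5; at 7: 2·7 + 5 = 19; next = 18
base 7: 18 = 2·7 + 4; at 8: 2·8 + 4 = 20; next = 19
base 8: 19 = 2·8 + 3; at 9: 2·9 + 3 = 21; next = 20
base 9: 20 = 2·9 + 2; at 10: 2·10 + 2 = 22; next = 21
base 10: 21 = 2·10 + 1; at 11: 2·11 + 1 = 23; next = 22

2·10 + 1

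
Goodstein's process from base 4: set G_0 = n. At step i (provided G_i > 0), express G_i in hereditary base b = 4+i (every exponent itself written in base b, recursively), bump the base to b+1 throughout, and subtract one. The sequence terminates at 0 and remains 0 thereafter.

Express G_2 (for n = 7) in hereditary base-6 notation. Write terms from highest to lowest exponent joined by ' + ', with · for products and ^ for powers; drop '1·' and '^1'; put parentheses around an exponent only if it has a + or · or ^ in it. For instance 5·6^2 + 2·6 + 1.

G_0=7  [base 4] 4 + 3  →[4↦5]→  5 + 3 = 8  −1 ⇒ G_1=7
G_1=7  [base 5] 5 + 2  →[5↦6]→  6 + 2 = 8  −1 ⇒ G_2=7

6 + 1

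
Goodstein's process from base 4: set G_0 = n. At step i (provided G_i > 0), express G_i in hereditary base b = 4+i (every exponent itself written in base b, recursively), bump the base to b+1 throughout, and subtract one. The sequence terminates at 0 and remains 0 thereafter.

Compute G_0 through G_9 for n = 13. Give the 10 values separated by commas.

13, 15, 17, 18, 19, 20, 21, 22, 23, 23

step 0: 13 = 3·4 + 1; sub 5 for 4: 3·5 + 1; = 16; G_1 = 16−1 = 15
step 1: 15 = 3·5; sub 6 for 5: 3·6; = 18; G_2 = 18−1 = 17
step 2: 17 = 2·6 + 5; sub 7 for 6: 2·7 + 5; = 19; G_3 = 19−1 = 18
step 3: 18 = 2·7 + 4; sub 8 for 7: 2·8 + 4; = 20; G_4 = 20−1 = 19
step 4: 19 = 2·8 + 3; sub 9 for 8: 2·9 + 3; = 21; G_5 = 21−1 = 20
step 5: 20 = 2·9 + 2; sub 10 for 9: 2·10 + 2; = 22; G_6 = 22−1 = 21
step 6: 21 = 2·10 + 1; sub 11 for 10: 2·11 + 1; = 23; G_7 = 23−1 = 22
step 7: 22 = 2·11; sub 12 for 11: 2·12; = 24; G_8 = 24−1 = 23
step 8: 23 = 12 + 11; sub 13 for 12: 13 + 11; = 24; G_9 = 24−1 = 23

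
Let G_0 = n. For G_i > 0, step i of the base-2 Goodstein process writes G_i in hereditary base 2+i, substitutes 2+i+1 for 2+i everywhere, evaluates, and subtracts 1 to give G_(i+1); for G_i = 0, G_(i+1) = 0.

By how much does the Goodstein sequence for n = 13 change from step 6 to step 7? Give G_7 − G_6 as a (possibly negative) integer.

13 —HB2→ 2^(2 + 1) + 2^2 + 1 —bump→ 3^(3 + 1) + 3^3 + 1 = 109 —(−1)→ 108
108 —HB3→ 3^(3 + 1) + 3^3 —bump→ 4^(4 + 1) + 4^4 = 1280 —(−1)→ 1279
1279 —HB4→ 4^(4 + 1) + 3·4^3 + 3·4^2 + 3·4 + 3 —bump→ 5^(5 + 1) + 3·5^3 + 3·5^2 + 3·5 + 3 = 16093 —(−1)→ 16092
16092 —HB5→ 5^(5 + 1) + 3·5^3 + 3·5^2 + 3·5 + 2 —bump→ 6^(6 + 1) + 3·6^3 + 3·6^2 + 3·6 + 2 = 280712 —(−1)→ 280711
280711 —HB6→ 6^(6 + 1) + 3·6^3 + 3·6^2 + 3·6 + 1 —bump→ 7^(7 + 1) + 3·7^3 + 3·7^2 + 3·7 + 1 = 5765999 —(−1)→ 5765998
5765998 —HB7→ 7^(7 + 1) + 3·7^3 + 3·7^2 + 3·7 —bump→ 8^(8 + 1) + 3·8^3 + 3·8^2 + 3·8 = 134219480 —(−1)→ 134219479
134219479 —HB8→ 8^(8 + 1) + 3·8^3 + 3·8^2 + 2·8 + 7 —bump→ 9^(9 + 1) + 3·9^3 + 3·9^2 + 2·9 + 7 = 3486786856 —(−1)→ 3486786855

3352567376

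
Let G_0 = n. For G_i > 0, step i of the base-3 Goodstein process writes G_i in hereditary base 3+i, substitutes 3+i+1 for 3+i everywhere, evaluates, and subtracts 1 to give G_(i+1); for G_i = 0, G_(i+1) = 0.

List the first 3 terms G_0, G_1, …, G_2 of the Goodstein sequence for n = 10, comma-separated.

base 3: 10 = 3^2 + 1; at 4: 4^2 + 1 = 17; next = 16
base 4: 16 = 4^2; at 5: 5^2 = 25; next = 24

10, 16, 24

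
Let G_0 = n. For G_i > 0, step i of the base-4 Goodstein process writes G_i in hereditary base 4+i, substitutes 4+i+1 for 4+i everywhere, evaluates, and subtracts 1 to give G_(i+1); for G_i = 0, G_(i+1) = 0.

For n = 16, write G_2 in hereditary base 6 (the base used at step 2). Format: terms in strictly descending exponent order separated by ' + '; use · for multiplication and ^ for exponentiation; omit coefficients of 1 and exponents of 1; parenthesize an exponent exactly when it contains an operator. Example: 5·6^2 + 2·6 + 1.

4·6 + 3

i=0: 16 = 4^2 (b=4); 4→5: 5^2 = 25; 25−1 = 24
i=1: 24 = 4·5 + 4 (b=5); 5→6: 4·6 + 4 = 28; 28−1 = 27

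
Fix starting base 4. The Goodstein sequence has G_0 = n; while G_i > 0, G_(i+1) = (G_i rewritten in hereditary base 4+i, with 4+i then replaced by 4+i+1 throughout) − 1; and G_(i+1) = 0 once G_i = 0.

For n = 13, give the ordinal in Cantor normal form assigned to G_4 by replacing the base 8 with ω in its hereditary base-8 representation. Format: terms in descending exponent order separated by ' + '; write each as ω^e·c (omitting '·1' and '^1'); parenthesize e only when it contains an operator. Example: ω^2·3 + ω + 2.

ω·2 + 3

base 4: 13 = 3·4 + 1; at 5: 3·5 + 1 = 16; next = 15
base 5: 15 = 3·5; at 6: 3·6 = 18; next = 17
base 6: 17 = 2·6 + 5; at 7: 2·7 + 5 = 19; next = 18
base 7: 18 = 2·7 + 4; at 8: 2·8 + 4 = 20; next = 19
base 8: 19 = 2·8 + 3; at 9: 2·9 + 3 = 21; next = 20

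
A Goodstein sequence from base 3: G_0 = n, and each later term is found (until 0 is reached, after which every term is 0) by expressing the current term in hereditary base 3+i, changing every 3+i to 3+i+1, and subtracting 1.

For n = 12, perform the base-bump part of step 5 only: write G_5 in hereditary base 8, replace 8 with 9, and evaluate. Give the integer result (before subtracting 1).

[0] 12 ≡ 3^2 + 3 (base 3). Lift 4: 20. −1: 19.
[1] 19 ≡ 4^2 + 3 (base 4). Lift 5: 28. −1: 27.
[2] 27 ≡ 5^2 + 2 (base 5). Lift 6: 38. −1: 37.
[3] 37 ≡ 6^2 + 1 (base 6). Lift 7: 50. −1: 49.
[4] 49 ≡ 7^2 (base 7). Lift 8: 64. −1: 63.
[5] 63 ≡ 7·8 + 7 (base 8). Lift 9: 70. −1: 69.

70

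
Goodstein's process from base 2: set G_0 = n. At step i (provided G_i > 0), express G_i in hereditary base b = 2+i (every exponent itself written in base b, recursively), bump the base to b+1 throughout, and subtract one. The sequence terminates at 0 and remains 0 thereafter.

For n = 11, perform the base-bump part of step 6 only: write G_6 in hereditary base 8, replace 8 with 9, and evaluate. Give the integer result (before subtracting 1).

[0] 11 ≡ 2^(2 + 1) + 2 + 1 (base 2). Lift 3: 85. −1: 84.
[1] 84 ≡ 3^(3 + 1) + 3 (base 3). Lift 4: 1028. −1: 1027.
[2] 1027 ≡ 4^(4 + 1) + 3 (base 4). Lift 5: 15628. −1: 15627.
[3] 15627 ≡ 5^(5 + 1) + 2 (base 5). Lift 6: 279938. −1: 279937.
[4] 279937 ≡ 6^(6 + 1) + 1 (base 6). Lift 7: 5764802. −1: 5764801.
[5] 5764801 ≡ 7^(7 + 1) (base 7). Lift 8: 134217728. −1: 134217727.
[6] 134217727 ≡ 7·8^8 + 7·8^7 + 7·8^6 + 7·8^5 + 7·8^4 + 7·8^3 + 7·8^2 + 7·8 + 7 (base 8). Lift 9: 2749609303. −1: 2749609302.

2749609303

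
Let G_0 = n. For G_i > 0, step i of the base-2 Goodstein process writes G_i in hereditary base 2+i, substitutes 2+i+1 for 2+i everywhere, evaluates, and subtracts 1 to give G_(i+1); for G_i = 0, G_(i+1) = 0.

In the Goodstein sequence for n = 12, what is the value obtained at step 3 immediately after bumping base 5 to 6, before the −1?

(0) 12|_2 = 2^(2 + 1) + 2^2 ↦ 3^(3 + 1) + 3^3|_3 = 108 ⇒ 107
(1) 107|_3 = 3^(3 + 1) + 2·3^2 + 2·3 + 2 ↦ 4^(4 + 1) + 2·4^2 + 2·4 + 2|_4 = 1066 ⇒ 1065
(2) 1065|_4 = 4^(4 + 1) + 2·4^2 + 2·4 + 1 ↦ 5^(5 + 1) + 2·5^2 + 2·5 + 1|_5 = 15686 ⇒ 15685

280020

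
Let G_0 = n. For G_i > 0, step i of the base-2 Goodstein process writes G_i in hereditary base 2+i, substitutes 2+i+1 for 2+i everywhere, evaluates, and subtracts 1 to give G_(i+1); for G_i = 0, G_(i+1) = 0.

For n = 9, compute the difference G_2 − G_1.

942

base 2: 9 = 2^(2 + 1) + 1; at 3: 3^(3 + 1) + 1 = 82; next = 81
base 3: 81 = 3^(3 + 1); at 4: 4^(4 + 1) = 1024; next = 1023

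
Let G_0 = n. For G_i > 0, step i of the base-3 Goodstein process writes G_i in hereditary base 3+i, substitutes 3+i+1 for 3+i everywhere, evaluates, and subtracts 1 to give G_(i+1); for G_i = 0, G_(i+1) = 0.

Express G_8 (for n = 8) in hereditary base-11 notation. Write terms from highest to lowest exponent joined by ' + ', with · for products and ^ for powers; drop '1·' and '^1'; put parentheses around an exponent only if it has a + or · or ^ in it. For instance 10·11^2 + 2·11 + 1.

8 —HB3→ 2·3 + 2 —bump→ 2·4 + 2 = 10 —(−1)→ 9
9 —HB4→ 2·4 + 1 —bump→ 2·5 + 1 = 11 —(−1)→ 10
10 —HB5→ 2·5 —bump→ 2·6 = 12 —(−1)→ 11
11 —HB6→ 6 + 5 —bump→ 7 + 5 = 12 —(−1)→ 11
11 —HB7→ 7 + 4 —bump→ 8 + 4 = 12 —(−1)→ 11
11 —HB8→ 8 + 3 —bump→ 9 + 3 = 12 —(−1)→ 11
11 —HB9→ 9 + 2 —bump→ 10 + 2 = 12 —(−1)→ 11
11 —HB10→ 10 + 1 —bump→ 11 + 1 = 12 —(−1)→ 11

11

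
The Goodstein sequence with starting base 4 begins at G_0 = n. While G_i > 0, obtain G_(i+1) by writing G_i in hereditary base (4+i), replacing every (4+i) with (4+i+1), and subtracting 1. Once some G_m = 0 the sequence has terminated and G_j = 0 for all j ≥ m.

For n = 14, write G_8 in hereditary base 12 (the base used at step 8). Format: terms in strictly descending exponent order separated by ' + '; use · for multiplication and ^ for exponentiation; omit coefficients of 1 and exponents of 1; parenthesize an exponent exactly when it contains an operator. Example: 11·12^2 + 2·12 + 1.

2·12 + 1

(0) 14|_4 = 3·4 + 2 ↦ 3·5 + 2|_5 = 17 ⇒ 16
(1) 16|_5 = 3·5 + 1 ↦ 3·6 + 1|_6 = 19 ⇒ 18
(2) 18|_6 = 3·6 ↦ 3·7|_7 = 21 ⇒ 20
(3) 20|_7 = 2·7 + 6 ↦ 2·8 + 6|_8 = 22 ⇒ 21
(4) 21|_8 = 2·8 + 5 ↦ 2·9 + 5|_9 = 23 ⇒ 22
(5) 22|_9 = 2·9 + 4 ↦ 2·10 + 4|_10 = 24 ⇒ 23
(6) 23|_10 = 2·10 + 3 ↦ 2·11 + 3|_11 = 25 ⇒ 24
(7) 24|_11 = 2·11 + 2 ↦ 2·12 + 2|_12 = 26 ⇒ 25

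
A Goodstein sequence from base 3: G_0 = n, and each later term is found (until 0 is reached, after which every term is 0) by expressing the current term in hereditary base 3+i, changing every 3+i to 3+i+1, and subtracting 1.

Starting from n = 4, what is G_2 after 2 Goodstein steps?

4

[0] 4 ≡ 3 + 1 (base 3). Lift 4: 5. −1: 4.
[1] 4 ≡ 4 (base 4). Lift 5: 5. −1: 4.
[2] 4 ≡ 4 (base 5). Lift 6: 4. −1: 3.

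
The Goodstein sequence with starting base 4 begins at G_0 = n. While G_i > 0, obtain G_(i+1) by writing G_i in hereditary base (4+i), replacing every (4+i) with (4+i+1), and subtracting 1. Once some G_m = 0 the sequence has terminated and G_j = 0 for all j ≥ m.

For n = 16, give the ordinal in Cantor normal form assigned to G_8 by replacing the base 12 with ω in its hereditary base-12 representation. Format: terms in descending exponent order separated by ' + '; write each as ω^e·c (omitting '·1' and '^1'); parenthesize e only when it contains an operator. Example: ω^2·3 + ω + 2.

16 —HB4→ 4^2 —bump→ 5^2 = 25 —(−1)→ 24
24 —HB5→ 4·5 + 4 —bump→ 4·6 + 4 = 28 —(−1)→ 27
27 —HB6→ 4·6 + 3 —bump→ 4·7 + 3 = 31 —(−1)→ 30
30 —HB7→ 4·7 + 2 —bump→ 4·8 + 2 = 34 —(−1)→ 33
33 —HB8→ 4·8 + 1 —bump→ 4·9 + 1 = 37 —(−1)→ 36
36 —HB9→ 4·9 —bump→ 4·10 = 40 —(−1)→ 39
39 —HB10→ 3·10 + 9 —bump→ 3·11 + 9 = 42 —(−1)→ 41
41 —HB11→ 3·11 + 8 —bump→ 3·12 + 8 = 44 —(−1)→ 43
43 —HB12→ 3·12 + 7 —bump→ 3·13 + 7 = 46 —(−1)→ 45

ω·3 + 7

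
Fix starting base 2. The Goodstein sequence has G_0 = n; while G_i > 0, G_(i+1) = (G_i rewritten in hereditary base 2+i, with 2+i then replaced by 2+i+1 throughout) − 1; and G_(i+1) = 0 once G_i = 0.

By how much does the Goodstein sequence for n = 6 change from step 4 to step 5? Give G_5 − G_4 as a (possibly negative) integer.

51384

i=0: 6 = 2^2 + 2 (b=2); 2→3: 3^3 + 3 = 30; 30−1 = 29
i=1: 29 = 3^3 + 2 (b=3); 3→4: 4^4 + 2 = 258; 258−1 = 257
i=2: 257 = 4^4 + 1 (b=4); 4→5: 5^5 + 1 = 3126; 3126−1 = 3125
i=3: 3125 = 5^5 (b=5); 5→6: 6^6 = 46656; 46656−1 = 46655
i=4: 46655 = 5·6^5 + 5·6^4 + 5·6^3 + 5·6^2 + 5·6 + 5 (b=6); 6→7: 5·7^5 + 5·7^4 + 5·7^3 + 5·7^2 + 5·7 + 5 = 98040; 98040−1 = 98039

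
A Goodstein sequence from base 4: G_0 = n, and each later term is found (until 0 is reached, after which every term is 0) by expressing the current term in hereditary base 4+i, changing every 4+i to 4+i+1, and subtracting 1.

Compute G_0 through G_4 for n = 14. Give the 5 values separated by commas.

14, 16, 18, 20, 21

G_0 = 14. HB_4(14) = 3·4 + 2. Bump = 17. G_1 = 16.
G_1 = 16. HB_5(16) = 3·5 + 1. Bump = 19. G_2 = 18.
G_2 = 18. HB_6(18) = 3·6. Bump = 21. G_3 = 20.
G_3 = 20. HB_7(20) = 2·7 + 6. Bump = 22. G_4 = 21.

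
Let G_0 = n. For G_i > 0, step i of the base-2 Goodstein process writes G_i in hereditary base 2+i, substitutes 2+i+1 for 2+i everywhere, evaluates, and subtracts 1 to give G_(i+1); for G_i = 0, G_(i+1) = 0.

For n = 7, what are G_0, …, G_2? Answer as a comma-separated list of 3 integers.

7, 30, 259

G_0 = 7. HB_2(7) = 2^2 + 2 + 1. Bump = 31. G_1 = 30.
G_1 = 30. HB_3(30) = 3^3 + 3. Bump = 260. G_2 = 259.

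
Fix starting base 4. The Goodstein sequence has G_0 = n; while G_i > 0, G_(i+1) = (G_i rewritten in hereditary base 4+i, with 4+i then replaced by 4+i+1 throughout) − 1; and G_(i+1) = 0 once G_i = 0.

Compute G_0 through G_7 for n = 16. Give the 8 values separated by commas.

16, 24, 27, 30, 33, 36, 39, 41

G_0=16  [base 4] 4^2  →[4↦5]→  5^2 = 25  −1 ⇒ G_1=24
G_1=24  [base 5] 4·5 + 4  →[5↦6]→  4·6 + 4 = 28  −1 ⇒ G_2=27
G_2=27  [base 6] 4·6 + 3  →[6↦7]→  4·7 + 3 = 31  −1 ⇒ G_3=30
G_3=30  [base 7] 4·7 + 2  →[7↦8]→  4·8 + 2 = 34  −1 ⇒ G_4=33
G_4=33  [base 8] 4·8 + 1  →[8↦9]→  4·9 + 1 = 37  −1 ⇒ G_5=36
G_5=36  [base 9] 4·9  →[9↦10]→  4·10 = 40  −1 ⇒ G_6=39
G_6=39  [base 10] 3·10 + 9  →[10↦11]→  3·11 + 9 = 42  −1 ⇒ G_7=41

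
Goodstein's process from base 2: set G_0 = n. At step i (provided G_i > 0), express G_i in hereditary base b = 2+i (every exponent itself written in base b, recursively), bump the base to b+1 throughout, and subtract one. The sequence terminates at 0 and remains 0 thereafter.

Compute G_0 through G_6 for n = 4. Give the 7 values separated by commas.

4 —HB2→ 2^2 —bump→ 3^3 = 27 —(−1)→ 26
26 —HB3→ 2·3^2 + 2·3 + 2 —bump→ 2·4^2 + 2·4 + 2 = 42 —(−1)→ 41
41 —HB4→ 2·4^2 + 2·4 + 1 —bump→ 2·5^2 + 2·5 + 1 = 61 —(−1)→ 60
60 —HB5→ 2·5^2 + 2·5 —bump→ 2·6^2 + 2·6 = 84 —(−1)→ 83
83 —HB6→ 2·6^2 + 6 + 5 —bump→ 2·7^2 + 7 + 5 = 110 —(−1)→ 109
109 —HB7→ 2·7^2 + 7 + 4 —bump→ 2·8^2 + 8 + 4 = 140 —(−1)→ 139

4, 26, 41, 60, 83, 109, 139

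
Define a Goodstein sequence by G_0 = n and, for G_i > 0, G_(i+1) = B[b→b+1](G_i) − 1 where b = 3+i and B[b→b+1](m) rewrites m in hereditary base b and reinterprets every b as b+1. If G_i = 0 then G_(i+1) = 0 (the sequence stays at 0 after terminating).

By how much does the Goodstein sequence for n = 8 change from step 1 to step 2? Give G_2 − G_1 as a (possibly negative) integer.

1

base 3: 8 = 2·3 + 2; at 4: 2·4 + 2 = 10; next = 9
base 4: 9 = 2·4 + 1; at 5: 2·5 + 1 = 11; next = 10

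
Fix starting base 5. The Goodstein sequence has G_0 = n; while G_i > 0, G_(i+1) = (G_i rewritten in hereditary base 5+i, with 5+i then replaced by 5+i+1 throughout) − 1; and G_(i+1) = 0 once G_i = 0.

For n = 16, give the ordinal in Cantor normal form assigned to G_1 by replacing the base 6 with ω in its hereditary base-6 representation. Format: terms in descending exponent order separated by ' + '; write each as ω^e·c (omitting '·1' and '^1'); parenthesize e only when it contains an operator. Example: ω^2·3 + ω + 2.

ω·3

base 5: 16 = 3·5 + 1; at 6: 3·6 + 1 = 19; next = 18
base 6: 18 = 3·6; at 7: 3·7 = 21; next = 20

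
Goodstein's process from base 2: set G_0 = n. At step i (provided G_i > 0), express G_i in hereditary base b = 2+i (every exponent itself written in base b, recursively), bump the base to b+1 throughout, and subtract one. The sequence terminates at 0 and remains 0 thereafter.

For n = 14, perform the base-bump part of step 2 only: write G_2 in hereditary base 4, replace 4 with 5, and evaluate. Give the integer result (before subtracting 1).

base 2: 14 = 2^(2 + 1) + 2^2 + 2; at 3: 3^(3 + 1) + 3^3 + 3 = 111; next = 110
base 3: 110 = 3^(3 + 1) + 3^3 + 2; at 4: 4^(4 + 1) + 4^4 + 2 = 1282; next = 1281
base 4: 1281 = 4^(4 + 1) + 4^4 + 1; at 5: 5^(5 + 1) + 5^5 + 1 = 18751; next = 18750

18751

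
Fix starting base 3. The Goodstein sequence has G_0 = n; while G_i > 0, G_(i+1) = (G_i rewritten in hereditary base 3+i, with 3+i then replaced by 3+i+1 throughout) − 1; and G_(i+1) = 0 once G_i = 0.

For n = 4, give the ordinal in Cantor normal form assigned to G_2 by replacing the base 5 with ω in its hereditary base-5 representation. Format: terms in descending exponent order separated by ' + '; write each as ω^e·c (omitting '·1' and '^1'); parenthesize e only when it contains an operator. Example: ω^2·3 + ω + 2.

4

4 —HB3→ 3 + 1 —bump→ 4 + 1 = 5 —(−1)→ 4
4 —HB4→ 4 —bump→ 5 = 5 —(−1)→ 4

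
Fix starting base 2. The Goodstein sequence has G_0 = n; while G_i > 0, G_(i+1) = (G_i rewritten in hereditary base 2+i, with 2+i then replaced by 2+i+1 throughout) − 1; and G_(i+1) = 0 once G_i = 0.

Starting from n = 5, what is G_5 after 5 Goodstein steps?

5 —HB2→ 2^2 + 1 —bump→ 3^3 + 1 = 28 —(−1)→ 27
27 —HB3→ 3^3 —bump→ 4^4 = 256 —(−1)→ 255
255 —HB4→ 3·4^3 + 3·4^2 + 3·4 + 3 —bump→ 3·5^3 + 3·5^2 + 3·5 + 3 = 468 —(−1)→ 467
467 —HB5→ 3·5^3 + 3·5^2 + 3·5 + 2 —bump→ 3·6^3 + 3·6^2 + 3·6 + 2 = 776 —(−1)→ 775
775 —HB6→ 3·6^3 + 3·6^2 + 3·6 + 1 —bump→ 3·7^3 + 3·7^2 + 3·7 + 1 = 1198 —(−1)→ 1197
1197 —HB7→ 3·7^3 + 3·7^2 + 3·7 —bump→ 3·8^3 + 3·8^2 + 3·8 = 1752 —(−1)→ 1751

1197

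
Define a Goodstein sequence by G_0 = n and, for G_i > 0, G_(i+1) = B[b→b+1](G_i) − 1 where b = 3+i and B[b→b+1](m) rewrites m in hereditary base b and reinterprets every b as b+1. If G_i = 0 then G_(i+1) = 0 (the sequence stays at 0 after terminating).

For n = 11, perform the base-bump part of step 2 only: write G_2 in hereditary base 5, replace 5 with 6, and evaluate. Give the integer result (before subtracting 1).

base 3: 11 = 3^2 + 2; at 4: 4^2 + 2 = 18; next = 17
base 4: 17 = 4^2 + 1; at 5: 5^2 + 1 = 26; next = 25

36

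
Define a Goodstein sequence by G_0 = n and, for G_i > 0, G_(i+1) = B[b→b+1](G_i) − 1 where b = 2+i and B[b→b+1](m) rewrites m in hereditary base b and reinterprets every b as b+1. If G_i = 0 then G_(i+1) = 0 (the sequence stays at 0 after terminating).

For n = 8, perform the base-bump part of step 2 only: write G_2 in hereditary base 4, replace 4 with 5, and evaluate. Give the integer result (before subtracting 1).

6311

[0] 8 ≡ 2^(2 + 1) (base 2). Lift 3: 81. −1: 80.
[1] 80 ≡ 2·3^3 + 2·3^2 + 2·3 + 2 (base 3). Lift 4: 554. −1: 553.
[2] 553 ≡ 2·4^4 + 2·4^2 + 2·4 + 1 (base 4). Lift 5: 6311. −1: 6310.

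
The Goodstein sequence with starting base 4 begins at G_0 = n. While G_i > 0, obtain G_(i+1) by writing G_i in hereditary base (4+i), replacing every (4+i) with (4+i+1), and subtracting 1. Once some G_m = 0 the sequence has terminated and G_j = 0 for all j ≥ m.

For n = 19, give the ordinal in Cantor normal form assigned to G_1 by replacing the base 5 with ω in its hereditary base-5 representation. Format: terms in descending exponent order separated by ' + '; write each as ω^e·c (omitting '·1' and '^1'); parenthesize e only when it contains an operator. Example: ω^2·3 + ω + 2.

G_0=19  [base 4] 4^2 + 3  →[4↦5]→  5^2 + 3 = 28  −1 ⇒ G_1=27
G_1=27  [base 5] 5^2 + 2  →[5↦6]→  6^2 + 2 = 38  −1 ⇒ G_2=37

ω^2 + 2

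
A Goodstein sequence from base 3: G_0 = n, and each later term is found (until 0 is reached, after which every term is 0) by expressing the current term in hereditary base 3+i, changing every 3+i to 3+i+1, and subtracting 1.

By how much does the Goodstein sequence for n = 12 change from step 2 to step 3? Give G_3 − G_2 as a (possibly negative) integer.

10

12 —HB3→ 3^2 + 3 —bump→ 4^2 + 4 = 20 —(−1)→ 19
19 —HB4→ 4^2 + 3 —bump→ 5^2 + 3 = 28 —(−1)→ 27
27 —HB5→ 5^2 + 2 —bump→ 6^2 + 2 = 38 —(−1)→ 37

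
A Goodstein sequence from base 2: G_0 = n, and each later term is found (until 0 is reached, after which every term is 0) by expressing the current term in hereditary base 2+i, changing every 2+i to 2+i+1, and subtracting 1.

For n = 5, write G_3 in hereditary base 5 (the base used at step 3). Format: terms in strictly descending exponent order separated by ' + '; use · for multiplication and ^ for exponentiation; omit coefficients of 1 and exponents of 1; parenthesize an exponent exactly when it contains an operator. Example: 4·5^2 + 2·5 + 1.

5 —HB2→ 2^2 + 1 —bump→ 3^3 + 1 = 28 —(−1)→ 27
27 —HB3→ 3^3 —bump→ 4^4 = 256 —(−1)→ 255
255 —HB4→ 3·4^3 + 3·4^2 + 3·4 + 3 —bump→ 3·5^3 + 3·5^2 + 3·5 + 3 = 468 —(−1)→ 467
467 —HB5→ 3·5^3 + 3·5^2 + 3·5 + 2 —bump→ 3·6^3 + 3·6^2 + 3·6 + 2 = 776 —(−1)→ 775

3·5^3 + 3·5^2 + 3·5 + 2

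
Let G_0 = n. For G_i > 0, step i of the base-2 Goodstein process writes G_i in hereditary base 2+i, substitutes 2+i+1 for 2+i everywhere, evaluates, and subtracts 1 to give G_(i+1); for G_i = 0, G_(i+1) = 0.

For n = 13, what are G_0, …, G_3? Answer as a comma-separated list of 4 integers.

(0) 13|_2 = 2^(2 + 1) + 2^2 + 1 ↦ 3^(3 + 1) + 3^3 + 1|_3 = 109 ⇒ 108
(1) 108|_3 = 3^(3 + 1) + 3^3 ↦ 4^(4 + 1) + 4^4|_4 = 1280 ⇒ 1279
(2) 1279|_4 = 4^(4 + 1) + 3·4^3 + 3·4^2 + 3·4 + 3 ↦ 5^(5 + 1) + 3·5^3 + 3·5^2 + 3·5 + 3|_5 = 16093 ⇒ 16092

13, 108, 1279, 16092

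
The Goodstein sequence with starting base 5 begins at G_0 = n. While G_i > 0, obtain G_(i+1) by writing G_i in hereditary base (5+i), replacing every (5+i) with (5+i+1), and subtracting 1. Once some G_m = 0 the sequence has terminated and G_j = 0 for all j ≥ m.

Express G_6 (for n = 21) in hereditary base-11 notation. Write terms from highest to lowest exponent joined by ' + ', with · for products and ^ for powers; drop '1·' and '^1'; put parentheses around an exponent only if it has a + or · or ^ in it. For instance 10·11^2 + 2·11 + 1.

step 0: 21 = 4·5 + 1; sub 6 for 5: 4·6 + 1; = 25; G_1 = 25−1 = 24
step 1: 24 = 4·6; sub 7 for 6: 4·7; = 28; G_2 = 28−1 = 27
step 2: 27 = 3·7 + 6; sub 8 for 7: 3·8 + 6; = 30; G_3 = 30−1 = 29
step 3: 29 = 3·8 + 5; sub 9 for 8: 3·9 + 5; = 32; G_4 = 32−1 = 31
step 4: 31 = 3·9 + 4; sub 10 for 9: 3·10 + 4; = 34; G_5 = 34−1 = 33
step 5: 33 = 3·10 + 3; sub 11 for 10: 3·11 + 3; = 36; G_6 = 36−1 = 35
step 6: 35 = 3·11 + 2; sub 12 for 11: 3·12 + 2; = 38; G_7 = 38−1 = 37

3·11 + 2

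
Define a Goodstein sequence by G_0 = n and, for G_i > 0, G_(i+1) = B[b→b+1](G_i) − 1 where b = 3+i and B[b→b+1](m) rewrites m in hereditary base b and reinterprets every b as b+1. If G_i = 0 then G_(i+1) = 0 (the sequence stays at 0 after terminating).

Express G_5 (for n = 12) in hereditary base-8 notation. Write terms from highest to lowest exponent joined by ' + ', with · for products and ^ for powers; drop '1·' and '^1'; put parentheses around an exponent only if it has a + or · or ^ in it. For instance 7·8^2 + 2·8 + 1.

7·8 + 7

[0] 12 ≡ 3^2 + 3 (base 3). Lift 4: 20. −1: 19.
[1] 19 ≡ 4^2 + 3 (base 4). Lift 5: 28. −1: 27.
[2] 27 ≡ 5^2 + 2 (base 5). Lift 6: 38. −1: 37.
[3] 37 ≡ 6^2 + 1 (base 6). Lift 7: 50. −1: 49.
[4] 49 ≡ 7^2 (base 7). Lift 8: 64. −1: 63.
[5] 63 ≡ 7·8 + 7 (base 8). Lift 9: 70. −1: 69.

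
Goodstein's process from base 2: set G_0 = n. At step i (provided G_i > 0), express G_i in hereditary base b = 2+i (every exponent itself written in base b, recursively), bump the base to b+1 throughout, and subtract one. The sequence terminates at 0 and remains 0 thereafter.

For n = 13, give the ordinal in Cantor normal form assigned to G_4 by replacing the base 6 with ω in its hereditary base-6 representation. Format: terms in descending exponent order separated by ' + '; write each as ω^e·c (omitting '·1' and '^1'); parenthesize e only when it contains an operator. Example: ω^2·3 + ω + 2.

ω^(ω + 1) + ω^3·3 + ω^2·3 + ω·3 + 1

G_0 = 13. HB_2(13) = 2^(2 + 1) + 2^2 + 1. Bump = 109. G_1 = 108.
G_1 = 108. HB_3(108) = 3^(3 + 1) + 3^3. Bump = 1280. G_2 = 1279.
G_2 = 1279. HB_4(1279) = 4^(4 + 1) + 3·4^3 + 3·4^2 + 3·4 + 3. Bump = 16093. G_3 = 16092.
G_3 = 16092. HB_5(16092) = 5^(5 + 1) + 3·5^3 + 3·5^2 + 3·5 + 2. Bump = 280712. G_4 = 280711.
G_4 = 280711. HB_6(280711) = 6^(6 + 1) + 3·6^3 + 3·6^2 + 3·6 + 1. Bump = 5765999. G_5 = 5765998.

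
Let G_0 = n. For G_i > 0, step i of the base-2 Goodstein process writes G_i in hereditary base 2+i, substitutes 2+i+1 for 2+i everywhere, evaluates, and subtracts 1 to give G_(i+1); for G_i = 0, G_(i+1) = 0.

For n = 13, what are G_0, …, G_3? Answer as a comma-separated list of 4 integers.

G_0=13  [base 2] 2^(2 + 1) + 2^2 + 1  →[2↦3]→  3^(3 + 1) + 3^3 + 1 = 109  −1 ⇒ G_1=108
G_1=108  [base 3] 3^(3 + 1) + 3^3  →[3↦4]→  4^(4 + 1) + 4^4 = 1280  −1 ⇒ G_2=1279
G_2=1279  [base 4] 4^(4 + 1) + 3·4^3 + 3·4^2 + 3·4 + 3  →[4↦5]→  5^(5 + 1) + 3·5^3 + 3·5^2 + 3·5 + 3 = 16093  −1 ⇒ G_3=16092

13, 108, 1279, 16092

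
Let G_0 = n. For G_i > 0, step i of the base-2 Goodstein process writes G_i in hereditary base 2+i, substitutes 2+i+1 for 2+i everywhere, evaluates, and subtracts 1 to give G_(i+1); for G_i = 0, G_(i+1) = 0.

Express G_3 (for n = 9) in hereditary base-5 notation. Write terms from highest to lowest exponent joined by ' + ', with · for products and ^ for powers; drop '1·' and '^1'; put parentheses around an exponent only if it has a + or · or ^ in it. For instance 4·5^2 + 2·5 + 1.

3·5^5 + 3·5^3 + 3·5^2 + 3·5 + 2

G_0=9  [base 2] 2^(2 + 1) + 1  →[2↦3]→  3^(3 + 1) + 1 = 82  −1 ⇒ G_1=81
G_1=81  [base 3] 3^(3 + 1)  →[3↦4]→  4^(4 + 1) = 1024  −1 ⇒ G_2=1023
G_2=1023  [base 4] 3·4^4 + 3·4^3 + 3·4^2 + 3·4 + 3  →[4↦5]→  3·5^5 + 3·5^3 + 3·5^2 + 3·5 + 3 = 9843  −1 ⇒ G_3=9842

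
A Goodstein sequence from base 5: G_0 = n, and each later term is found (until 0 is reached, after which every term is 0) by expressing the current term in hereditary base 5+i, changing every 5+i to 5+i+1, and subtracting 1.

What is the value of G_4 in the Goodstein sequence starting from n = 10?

11

[0] 10 ≡ 2·5 (base 5). Lift 6: 12. −1: 11.
[1] 11 ≡ 6 + 5 (base 6). Lift 7: 12. −1: 11.
[2] 11 ≡ 7 + 4 (base 7). Lift 8: 12. −1: 11.
[3] 11 ≡ 8 + 3 (base 8). Lift 9: 12. −1: 11.
[4] 11 ≡ 9 + 2 (base 9). Lift 10: 12. −1: 11.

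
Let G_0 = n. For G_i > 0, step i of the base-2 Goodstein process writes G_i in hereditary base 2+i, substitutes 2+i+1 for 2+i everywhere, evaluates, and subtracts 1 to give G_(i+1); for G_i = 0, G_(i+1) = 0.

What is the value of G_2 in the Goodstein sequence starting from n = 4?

base 2: 4 = 2^2; at 3: 3^3 = 27; next = 26
base 3: 26 = 2·3^2 + 2·3 + 2; at 4: 2·4^2 + 2·4 + 2 = 42; next = 41

41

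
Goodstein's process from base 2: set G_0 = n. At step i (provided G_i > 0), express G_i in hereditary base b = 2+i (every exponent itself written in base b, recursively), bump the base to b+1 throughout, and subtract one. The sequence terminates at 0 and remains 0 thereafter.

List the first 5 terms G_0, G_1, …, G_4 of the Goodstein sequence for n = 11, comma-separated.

(0) 11|_2 = 2^(2 + 1) + 2 + 1 ↦ 3^(3 + 1) + 3 + 1|_3 = 85 ⇒ 84
(1) 84|_3 = 3^(3 + 1) + 3 ↦ 4^(4 + 1) + 4|_4 = 1028 ⇒ 1027
(2) 1027|_4 = 4^(4 + 1) + 3 ↦ 5^(5 + 1) + 3|_5 = 15628 ⇒ 15627
(3) 15627|_5 = 5^(5 + 1) + 2 ↦ 6^(6 + 1) + 2|_6 = 279938 ⇒ 279937

11, 84, 1027, 15627, 279937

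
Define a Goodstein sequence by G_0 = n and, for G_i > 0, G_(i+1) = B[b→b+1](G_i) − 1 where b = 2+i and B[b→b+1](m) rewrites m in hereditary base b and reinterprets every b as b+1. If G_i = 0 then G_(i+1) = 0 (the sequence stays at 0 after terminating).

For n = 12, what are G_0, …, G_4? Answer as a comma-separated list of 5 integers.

(0) 12|_2 = 2^(2 + 1) + 2^2 ↦ 3^(3 + 1) + 3^3|_3 = 108 ⇒ 107
(1) 107|_3 = 3^(3 + 1) + 2·3^2 + 2·3 + 2 ↦ 4^(4 + 1) + 2·4^2 + 2·4 + 2|_4 = 1066 ⇒ 1065
(2) 1065|_4 = 4^(4 + 1) + 2·4^2 + 2·4 + 1 ↦ 5^(5 + 1) + 2·5^2 + 2·5 + 1|_5 = 15686 ⇒ 15685
(3) 15685|_5 = 5^(5 + 1) + 2·5^2 + 2·5 ↦ 6^(6 + 1) + 2·6^2 + 2·6|_6 = 280020 ⇒ 280019

12, 107, 1065, 15685, 280019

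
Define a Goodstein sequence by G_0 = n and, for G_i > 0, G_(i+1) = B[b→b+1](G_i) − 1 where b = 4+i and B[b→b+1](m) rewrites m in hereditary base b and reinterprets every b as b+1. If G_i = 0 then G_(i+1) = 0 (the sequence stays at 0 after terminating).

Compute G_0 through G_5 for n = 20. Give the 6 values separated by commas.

base 4: 20 = 4^2 + 4; at 5: 5^2 + 5 = 30; next = 29
base 5: 29 = 5^2 + 4; at 6: 6^2 + 4 = 40; next = 39
base 6: 39 = 6^2 + 3; at 7: 7^2 + 3 = 52; next = 51
base 7: 51 = 7^2 + 2; at 8: 8^2 + 2 = 66; next = 65
base 8: 65 = 8^2 + 1; at 9: 9^2 + 1 = 82; next = 81

20, 29, 39, 51, 65, 81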